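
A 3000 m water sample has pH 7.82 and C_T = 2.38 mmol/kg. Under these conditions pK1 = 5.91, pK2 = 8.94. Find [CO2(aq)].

[CO2*] = 0.0269 mmol/kg

α₀ = 1 / (1 + K1/[H⁺] + K1K2/[H⁺]²) = 1 / (1 + 10^+1.91 + 10^+0.79)
   = 1 / (1 + 81.283 + 6.1660) = 1/88.449 = 0.01131
[CO2*] = α₀ × DIC = 0.01131 × 2.38 = 0.0269 mmol/kg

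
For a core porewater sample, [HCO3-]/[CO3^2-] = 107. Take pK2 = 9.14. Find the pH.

pH = 7.11

From K2 = [H⁺][CO3^2-]/[HCO3-]:  pH = pK2 − log₁₀([HCO3-]/[CO3^2-])
log₁₀(107) = +2.029
pH = 9.14 − (+2.029) = 7.11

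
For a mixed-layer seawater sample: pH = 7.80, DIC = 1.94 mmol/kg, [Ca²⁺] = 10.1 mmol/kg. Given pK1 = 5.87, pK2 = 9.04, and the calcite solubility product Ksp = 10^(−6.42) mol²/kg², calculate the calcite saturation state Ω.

Ω = 2.77

α₂ = 1 / (1 + [H⁺]/K2 + [H⁺]²/(K1K2)) = 1 / (1 + 10^+1.24 + 10^-0.69)
   = 1 / (1 + 17.378 + 0.20417) = 1/18.582 = 0.05381
[CO3²⁻] = α₂ × DIC = 0.05381 × 1.94 = 0.1044 mmol/kg
Ksp = 10^(−6.42) = 3.802×10^-7
Ω = [Ca²⁺][CO3²⁻]/Ksp = (10.1×10^-3)(1.044×10^-4) / 3.802×10^-7 = 2.77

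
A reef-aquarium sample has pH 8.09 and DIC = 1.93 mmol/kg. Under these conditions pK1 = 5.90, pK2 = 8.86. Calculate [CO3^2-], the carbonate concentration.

[CO3²⁻] = 0.279 mmol/kg

α₂ = 1 / (1 + [H⁺]/K2 + [H⁺]²/(K1K2)) = 1 / (1 + 10^+0.77 + 10^-1.42)
   = 1 / (1 + 5.8884 + 0.038019) = 1/6.9265 = 0.1444
[CO3²⁻] = α₂ × DIC = 0.1444 × 1.93 = 0.279 mmol/kg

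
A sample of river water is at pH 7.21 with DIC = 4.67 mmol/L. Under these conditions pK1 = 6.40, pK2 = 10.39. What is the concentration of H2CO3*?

α₀ = 1 / (1 + K1/[H⁺] + K1K2/[H⁺]²) = 1 / (1 + 10^+0.81 + 10^-2.37)
   = 1 / (1 + 6.4565 + 0.0042658) = 1/7.4608 = 0.1340
[CO2*] = α₀ × DIC = 0.1340 × 4.67 = 0.626 mmol/L

[CO2*] = 0.626 mmol/L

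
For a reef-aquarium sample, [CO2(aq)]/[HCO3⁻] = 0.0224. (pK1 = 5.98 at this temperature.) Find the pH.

pH = 7.63

From K1 = [H⁺][HCO3⁻]/[CO2(aq)]:  pH = pK1 − log₁₀([CO2(aq)]/[HCO3⁻])
log₁₀(0.0224) = -1.650
pH = 5.98 − (-1.650) = 7.63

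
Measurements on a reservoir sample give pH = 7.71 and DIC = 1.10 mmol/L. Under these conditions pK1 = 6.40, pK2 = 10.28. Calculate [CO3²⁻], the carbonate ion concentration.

[CO3²⁻] = 2.82 μmol/L

α₂ = 1 / (1 + [H⁺]/K2 + [H⁺]²/(K1K2)) = 1 / (1 + 10^+2.57 + 10^+1.26)
   = 1 / (1 + 371.54 + 18.197) = 1/390.73 = 0.002559
[CO3²⁻] = α₂ × DIC = 0.002559 × 1.10 = 0.00282 mmol/L = 2.82 μmol/L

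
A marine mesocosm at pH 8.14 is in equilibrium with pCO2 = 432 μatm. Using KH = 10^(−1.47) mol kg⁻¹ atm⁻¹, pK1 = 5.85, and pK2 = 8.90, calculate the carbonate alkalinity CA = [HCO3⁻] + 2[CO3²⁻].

CA = 3.85 mmol/kg

[CO2*] = KH · pCO2 = 10^(−1.47) × 432×10^-6 = 1.464×10^-5 mol/kg
α₀ = 1/(1 + K1/[H⁺] + K1K2/[H⁺]²) = 1/(1 + 10^+2.29 + 10^+1.53) = 0.004350
DIC = [CO2*]/α₀ = 1.464×10^-5 / 0.004350 = 3.365 mmol/kg
CA = (α₁ + 2α₂)·DIC = (0.8482 + 2×0.1474) × 3.365 = 3.85 mmol/kg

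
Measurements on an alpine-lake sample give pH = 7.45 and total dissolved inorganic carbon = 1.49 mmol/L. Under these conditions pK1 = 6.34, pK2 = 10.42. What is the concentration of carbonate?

α₂ = 1 / (1 + [H⁺]/K2 + [H⁺]²/(K1K2)) = 1 / (1 + 10^+2.97 + 10^+1.86)
   = 1 / (1 + 933.25 + 72.444) = 1/1006.7 = 0.0009933
[CO3²⁻] = α₂ × DIC = 0.0009933 × 1.49 = 0.00148 mmol/L = 1.48 μmol/L

[CO3²⁻] = 1.48 μmol/L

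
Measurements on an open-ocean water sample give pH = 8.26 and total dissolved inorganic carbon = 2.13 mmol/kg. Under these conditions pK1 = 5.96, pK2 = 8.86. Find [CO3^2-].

α₂ = 1 / (1 + [H⁺]/K2 + [H⁺]²/(K1K2)) = 1 / (1 + 10^+0.60 + 10^-1.70)
   = 1 / (1 + 3.9811 + 0.019953) = 1/5.0010 = 0.2000
[CO3²⁻] = α₂ × DIC = 0.2000 × 2.13 = 0.426 mmol/kg

[CO3²⁻] = 0.426 mmol/kg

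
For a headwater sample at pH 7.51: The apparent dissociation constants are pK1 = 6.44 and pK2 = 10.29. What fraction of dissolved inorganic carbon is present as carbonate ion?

α₂ = 1 / (1 + [H⁺]/K2 + [H⁺]²/(K1K2)) = 1 / (1 + 10^+2.78 + 10^+1.71)
   = 1 / (1 + 602.56 + 51.286) = 1/654.85 = 0.001527

α₂ = 0.00153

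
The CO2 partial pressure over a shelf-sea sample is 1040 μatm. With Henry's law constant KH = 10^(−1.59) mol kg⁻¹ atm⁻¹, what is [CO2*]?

[CO2*] = 26.7 μmol/kg

KH = 10^(−1.59) = 2.570×10^-2 mol kg⁻¹ atm⁻¹
[CO2*] = KH · pCO2 = 2.570×10^-2 × 1040×10^-6 atm = 2.67×10^-5 mol/kg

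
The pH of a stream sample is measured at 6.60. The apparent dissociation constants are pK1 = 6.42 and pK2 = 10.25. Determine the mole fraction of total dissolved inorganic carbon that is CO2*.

α₀ = 1 / (1 + K1/[H⁺] + K1K2/[H⁺]²) = 1 / (1 + 10^+0.18 + 10^-3.47)
   = 1 / (1 + 1.5136 + 0.00033884) = 1/2.5139 = 0.3978

α₀ = 0.398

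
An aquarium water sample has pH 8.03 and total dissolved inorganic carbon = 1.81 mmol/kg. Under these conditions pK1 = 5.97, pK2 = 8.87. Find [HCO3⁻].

[HCO3⁻] = 1.57 mmol/kg

α₁ = 1 / (1 + [H⁺]/K1 + K2/[H⁺]) = 1 / (1 + 10^-2.06 + 10^-0.84)
   = 1 / (1 + 0.0087096 + 0.14454) = 1/1.1533 = 0.8671
[HCO3⁻] = α₁ × DIC = 0.8671 × 1.81 = 1.57 mmol/kg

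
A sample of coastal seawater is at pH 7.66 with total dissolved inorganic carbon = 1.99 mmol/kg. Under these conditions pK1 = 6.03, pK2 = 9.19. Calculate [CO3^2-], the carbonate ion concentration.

[CO3²⁻] = 0.0558 mmol/kg

α₂ = 1 / (1 + [H⁺]/K2 + [H⁺]²/(K1K2)) = 1 / (1 + 10^+1.53 + 10^-0.10)
   = 1 / (1 + 33.884 + 0.79433) = 1/35.679 = 0.02803
[CO3²⁻] = α₂ × DIC = 0.02803 × 1.99 = 0.0558 mmol/kg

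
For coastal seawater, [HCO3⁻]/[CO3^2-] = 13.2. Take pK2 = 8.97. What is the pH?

pH = 7.85

From K2 = [H⁺][CO3^2-]/[HCO3⁻]:  pH = pK2 − log₁₀([HCO3⁻]/[CO3^2-])
log₁₀(13.2) = +1.121
pH = 8.97 − (+1.121) = 7.85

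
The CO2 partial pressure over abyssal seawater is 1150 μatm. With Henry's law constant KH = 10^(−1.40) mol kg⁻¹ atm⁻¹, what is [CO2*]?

KH = 10^(−1.40) = 3.981×10^-2 mol kg⁻¹ atm⁻¹
[CO2*] = KH · pCO2 = 3.981×10^-2 × 1150×10^-6 atm = 4.58×10^-5 mol/kg

[CO2*] = 45.8 μmol/kg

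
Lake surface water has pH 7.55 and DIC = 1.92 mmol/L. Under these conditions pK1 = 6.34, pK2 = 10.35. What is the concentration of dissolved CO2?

α₀ = 1 / (1 + K1/[H⁺] + K1K2/[H⁺]²) = 1 / (1 + 10^+1.21 + 10^-1.59)
   = 1 / (1 + 16.218 + 0.025704) = 1/17.244 = 0.05799
[CO2*] = α₀ × DIC = 0.05799 × 1.92 = 0.111 mmol/L

[CO2*] = 0.111 mmol/L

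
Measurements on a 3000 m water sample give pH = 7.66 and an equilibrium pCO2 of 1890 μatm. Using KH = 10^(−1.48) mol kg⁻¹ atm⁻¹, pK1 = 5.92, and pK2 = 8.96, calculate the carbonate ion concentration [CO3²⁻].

[CO3²⁻] = 0.172 mmol/kg

[CO2*] = KH · pCO2 = 10^(−1.48) × 1890×10^-6 = 6.258×10^-5 mol/kg
α₀ = 1/(1 + K1/[H⁺] + K1K2/[H⁺]²) = 1/(1 + 10^+1.74 + 10^+0.44) = 0.01703
DIC = [CO2*]/α₀ = 6.258×10^-5 / 0.01703 = 3.674 mmol/kg
[CO3²⁻] = α₂·DIC; α₂ = 0.04691, so [CO3²⁻] = 0.04691 × 3.674 = 0.172 mmol/kg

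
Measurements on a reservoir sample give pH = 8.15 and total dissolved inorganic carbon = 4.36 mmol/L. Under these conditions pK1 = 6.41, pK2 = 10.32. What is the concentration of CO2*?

α₀ = 1 / (1 + K1/[H⁺] + K1K2/[H⁺]²) = 1 / (1 + 10^+1.74 + 10^-0.43)
   = 1 / (1 + 54.954 + 0.37154) = 1/56.326 = 0.01775
[CO2*] = α₀ × DIC = 0.01775 × 4.36 = 0.0774 mmol/L

[CO2*] = 0.0774 mmol/L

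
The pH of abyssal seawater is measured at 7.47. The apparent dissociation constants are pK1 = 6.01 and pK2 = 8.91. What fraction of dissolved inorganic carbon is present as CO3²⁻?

α₂ = 0.0339

α₂ = 1 / (1 + [H⁺]/K2 + [H⁺]²/(K1K2)) = 1 / (1 + 10^+1.44 + 10^-0.02)
   = 1 / (1 + 27.542 + 0.95499) = 1/29.497 = 0.03390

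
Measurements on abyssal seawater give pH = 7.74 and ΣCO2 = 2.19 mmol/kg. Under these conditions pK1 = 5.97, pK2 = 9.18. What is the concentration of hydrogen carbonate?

α₁ = 1 / (1 + [H⁺]/K1 + K2/[H⁺]) = 1 / (1 + 10^-1.77 + 10^-1.44)
   = 1 / (1 + 0.016982 + 0.036308) = 1/1.0533 = 0.9494
[HCO3⁻] = α₁ × DIC = 0.9494 × 2.19 = 2.08 mmol/kg

[HCO3⁻] = 2.08 mmol/kg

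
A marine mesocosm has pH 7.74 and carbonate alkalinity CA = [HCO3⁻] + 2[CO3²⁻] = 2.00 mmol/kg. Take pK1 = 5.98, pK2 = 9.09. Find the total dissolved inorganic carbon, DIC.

CA = [HCO3⁻] + 2[CO3²⁻] = (α₁ + 2α₂)·DIC
At pH 7.74: [H⁺]/K1 = 10^-1.76 = 0.017378, K2/[H⁺] = 10^-1.35 = 0.044668
α₁ = 1/(1 + 0.017378 + 0.044668) = 1/1.0620 = 0.9416; α₂ = α₁·K2/[H⁺] = 0.04206
α₁ + 2α₂ = 1.0257
DIC = CA / (α₁ + 2α₂) = 2.00 / 1.0257 = 1.95 mmol/kg

DIC = 1.95 mmol/kg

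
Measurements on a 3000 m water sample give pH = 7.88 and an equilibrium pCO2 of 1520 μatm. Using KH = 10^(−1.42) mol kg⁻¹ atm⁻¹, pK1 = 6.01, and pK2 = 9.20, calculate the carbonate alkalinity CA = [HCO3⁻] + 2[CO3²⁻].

CA = 4.69 mmol/kg

[CO2*] = KH · pCO2 = 10^(−1.42) × 1520×10^-6 = 5.779×10^-5 mol/kg
α₀ = 1/(1 + K1/[H⁺] + K1K2/[H⁺]²) = 1/(1 + 10^+1.87 + 10^+0.55) = 0.01271
DIC = [CO2*]/α₀ = 5.779×10^-5 / 0.01271 = 4.547 mmol/kg
CA = (α₁ + 2α₂)·DIC = (0.9422 + 2×0.04510) × 4.547 = 4.69 mmol/kg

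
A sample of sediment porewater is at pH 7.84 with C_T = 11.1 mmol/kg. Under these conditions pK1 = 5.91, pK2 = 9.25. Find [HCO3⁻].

α₁ = 1 / (1 + [H⁺]/K1 + K2/[H⁺]) = 1 / (1 + 10^-1.93 + 10^-1.41)
   = 1 / (1 + 0.011749 + 0.038905) = 1/1.0507 = 0.9518
[HCO3⁻] = α₁ × DIC = 0.9518 × 11.1 = 10.6 mmol/kg

[HCO3⁻] = 10.6 mmol/kg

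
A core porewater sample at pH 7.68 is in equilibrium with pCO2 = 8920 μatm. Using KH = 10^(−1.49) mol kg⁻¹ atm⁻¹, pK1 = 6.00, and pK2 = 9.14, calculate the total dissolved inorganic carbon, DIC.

[CO2*] = KH · pCO2 = 10^(−1.49) × 8920×10^-6 = 2.886×10^-4 mol/kg
α₀ = 1/(1 + K1/[H⁺] + K1K2/[H⁺]²) = 1/(1 + 10^+1.68 + 10^+0.22) = 0.01979
DIC = [CO2*]/α₀ = 2.886×10^-4 / 0.01979 = 14.6 mmol/kg

DIC = 14.6 mmol/kg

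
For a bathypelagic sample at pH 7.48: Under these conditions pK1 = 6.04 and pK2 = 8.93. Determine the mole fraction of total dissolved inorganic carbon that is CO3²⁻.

α₂ = 1 / (1 + [H⁺]/K2 + [H⁺]²/(K1K2)) = 1 / (1 + 10^+1.45 + 10^+0.01)
   = 1 / (1 + 28.184 + 1.0233) = 1/30.207 = 0.03310

α₂ = 0.0331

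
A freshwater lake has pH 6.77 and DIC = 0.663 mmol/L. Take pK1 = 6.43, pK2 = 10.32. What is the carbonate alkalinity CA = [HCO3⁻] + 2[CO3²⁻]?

CA = 0.455 mmol/L

CA = [HCO3⁻] + 2[CO3²⁻] = (α₁ + 2α₂)·DIC
At pH 6.77: [H⁺]/K1 = 10^-0.34 = 0.45709, K2/[H⁺] = 10^-3.55 = 0.00028184
α₁ = 1/(1 + 0.45709 + 0.00028184) = 1/1.4574 = 0.6862; α₂ = α₁·K2/[H⁺] = 0.0001934
α₁ + 2α₂ = 0.6866
CA = 0.6866 × 0.663 = 0.455 mmol/L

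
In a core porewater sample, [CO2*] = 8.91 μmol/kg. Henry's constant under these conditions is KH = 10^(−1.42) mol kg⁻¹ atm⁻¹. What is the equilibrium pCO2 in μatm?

pCO2 = 234 μatm

KH = 10^(−1.42) = 3.802×10^-2 mol kg⁻¹ atm⁻¹
pCO2 = [CO2*]/KH = 8.91×10^-6 / 3.802×10^-2 = 2.34×10^-4 atm = 234 μatm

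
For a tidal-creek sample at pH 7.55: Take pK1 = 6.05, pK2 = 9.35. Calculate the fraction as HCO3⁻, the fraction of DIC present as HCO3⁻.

α₁ = 1 / (1 + [H⁺]/K1 + K2/[H⁺]) = 1 / (1 + 10^-1.50 + 10^-1.80)
   = 1 / (1 + 0.031623 + 0.015849) = 1/1.0475 = 0.9547

α₁ = 0.955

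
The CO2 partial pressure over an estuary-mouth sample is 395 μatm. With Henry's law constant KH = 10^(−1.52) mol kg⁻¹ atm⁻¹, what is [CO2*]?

[CO2*] = 11.9 μmol/kg

KH = 10^(−1.52) = 3.020×10^-2 mol kg⁻¹ atm⁻¹
[CO2*] = KH · pCO2 = 3.020×10^-2 × 395×10^-6 atm = 1.19×10^-5 mol/kg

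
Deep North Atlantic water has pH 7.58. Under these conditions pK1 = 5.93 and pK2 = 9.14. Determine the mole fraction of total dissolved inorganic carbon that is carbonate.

α₂ = 0.0262

α₂ = 1 / (1 + [H⁺]/K2 + [H⁺]²/(K1K2)) = 1 / (1 + 10^+1.56 + 10^-0.09)
   = 1 / (1 + 36.308 + 0.81283) = 1/38.121 = 0.02623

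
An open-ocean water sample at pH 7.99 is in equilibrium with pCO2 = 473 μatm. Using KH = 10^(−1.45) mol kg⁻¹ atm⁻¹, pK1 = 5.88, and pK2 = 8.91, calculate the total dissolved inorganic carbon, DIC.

DIC = 2.44 mmol/kg

[CO2*] = KH · pCO2 = 10^(−1.45) × 473×10^-6 = 1.678×10^-5 mol/kg
α₀ = 1/(1 + K1/[H⁺] + K1K2/[H⁺]²) = 1/(1 + 10^+2.11 + 10^+1.19) = 0.006882
DIC = [CO2*]/α₀ = 1.678×10^-5 / 0.006882 = 2.44 mmol/kg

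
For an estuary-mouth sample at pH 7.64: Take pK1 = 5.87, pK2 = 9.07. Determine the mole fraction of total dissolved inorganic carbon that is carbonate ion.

α₂ = 0.0352

α₂ = 1 / (1 + [H⁺]/K2 + [H⁺]²/(K1K2)) = 1 / (1 + 10^+1.43 + 10^-0.34)
   = 1 / (1 + 26.915 + 0.45709) = 1/28.372 = 0.03525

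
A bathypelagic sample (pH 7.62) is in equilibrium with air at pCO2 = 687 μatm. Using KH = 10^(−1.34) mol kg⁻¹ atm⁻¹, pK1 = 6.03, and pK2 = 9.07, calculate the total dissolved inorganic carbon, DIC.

DIC = 1.30 mmol/kg

[CO2*] = KH · pCO2 = 10^(−1.34) × 687×10^-6 = 3.140×10^-5 mol/kg
α₀ = 1/(1 + K1/[H⁺] + K1K2/[H⁺]²) = 1/(1 + 10^+1.59 + 10^+0.14) = 0.02422
DIC = [CO2*]/α₀ = 3.140×10^-5 / 0.02422 = 1.30 mmol/kg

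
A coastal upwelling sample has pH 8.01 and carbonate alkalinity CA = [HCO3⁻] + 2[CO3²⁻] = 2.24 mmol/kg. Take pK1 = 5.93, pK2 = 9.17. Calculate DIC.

CA = [HCO3⁻] + 2[CO3²⁻] = (α₁ + 2α₂)·DIC
At pH 8.01: [H⁺]/K1 = 10^-2.08 = 0.0083176, K2/[H⁺] = 10^-1.16 = 0.069183
α₁ = 1/(1 + 0.0083176 + 0.069183) = 1/1.0775 = 0.9281; α₂ = α₁·K2/[H⁺] = 0.06421
α₁ + 2α₂ = 1.0565
DIC = CA / (α₁ + 2α₂) = 2.24 / 1.0565 = 2.12 mmol/kg

DIC = 2.12 mmol/kg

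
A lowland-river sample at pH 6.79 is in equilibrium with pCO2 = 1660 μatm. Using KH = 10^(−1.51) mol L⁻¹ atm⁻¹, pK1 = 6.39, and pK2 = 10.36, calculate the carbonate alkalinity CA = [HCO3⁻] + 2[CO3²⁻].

CA = 0.129 mmol/L

[CO2*] = KH · pCO2 = 10^(−1.51) × 1660×10^-6 = 5.130×10^-5 mol/L
α₀ = 1/(1 + K1/[H⁺] + K1K2/[H⁺]²) = 1/(1 + 10^+0.40 + 10^-3.17) = 0.2847
DIC = [CO2*]/α₀ = 5.130×10^-5 / 0.2847 = 0.1802 mmol/L
CA = (α₁ + 2α₂)·DIC = (0.7151 + 2×0.0001925) × 0.1802 = 0.129 mmol/L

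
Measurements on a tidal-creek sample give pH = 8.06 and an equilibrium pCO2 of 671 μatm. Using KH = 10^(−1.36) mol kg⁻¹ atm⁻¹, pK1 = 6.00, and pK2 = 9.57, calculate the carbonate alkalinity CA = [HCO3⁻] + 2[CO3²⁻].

CA = 3.57 mmol/kg

[CO2*] = KH · pCO2 = 10^(−1.36) × 671×10^-6 = 2.929×10^-5 mol/kg
α₀ = 1/(1 + K1/[H⁺] + K1K2/[H⁺]²) = 1/(1 + 10^+2.06 + 10^+0.55) = 0.008378
DIC = [CO2*]/α₀ = 2.929×10^-5 / 0.008378 = 3.496 mmol/kg
CA = (α₁ + 2α₂)·DIC = (0.9619 + 2×0.02973) × 3.496 = 3.57 mmol/kg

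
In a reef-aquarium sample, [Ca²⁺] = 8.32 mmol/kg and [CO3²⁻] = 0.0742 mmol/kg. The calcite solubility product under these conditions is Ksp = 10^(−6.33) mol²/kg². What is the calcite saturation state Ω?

Ω = 1.32

Ksp = 10^(−6.33) = 4.677×10^-7
Ω = [Ca²⁺][CO3²⁻]/Ksp = (8.32×10^-3)(0.0742×10^-3) / 4.677×10^-7 = 1.32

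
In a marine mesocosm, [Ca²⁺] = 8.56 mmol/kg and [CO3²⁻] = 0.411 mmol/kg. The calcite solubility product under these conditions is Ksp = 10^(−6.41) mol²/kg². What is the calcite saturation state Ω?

Ω = 9.04

Ksp = 10^(−6.41) = 3.890×10^-7
Ω = [Ca²⁺][CO3²⁻]/Ksp = (8.56×10^-3)(0.411×10^-3) / 3.890×10^-7 = 9.04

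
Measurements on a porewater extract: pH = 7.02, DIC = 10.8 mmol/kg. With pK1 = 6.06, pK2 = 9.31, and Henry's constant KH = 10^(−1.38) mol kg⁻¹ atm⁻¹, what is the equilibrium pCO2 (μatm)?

α₀ = 1 / (1 + K1/[H⁺] + K1K2/[H⁺]²) = 1 / (1 + 10^+0.96 + 10^-1.33)
   = 1 / (1 + 9.1201 + 0.046774) = 1/10.167 = 0.09836
[CO2*] = α₀ × DIC = 0.09836 × 10.8 = 1.062 mmol/kg
pCO2 = [CO2*]/KH = 1.062×10^-3 / 4.169×10^-2 = 2.55×10^4 μatm

pCO2 = 2.55×10^4 μatm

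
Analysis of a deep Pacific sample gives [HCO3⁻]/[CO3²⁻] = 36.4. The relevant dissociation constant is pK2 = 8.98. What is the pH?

From K2 = [H⁺][CO3²⁻]/[HCO3⁻]:  pH = pK2 − log₁₀([HCO3⁻]/[CO3²⁻])
log₁₀(36.4) = +1.561
pH = 8.98 − (+1.561) = 7.42

pH = 7.42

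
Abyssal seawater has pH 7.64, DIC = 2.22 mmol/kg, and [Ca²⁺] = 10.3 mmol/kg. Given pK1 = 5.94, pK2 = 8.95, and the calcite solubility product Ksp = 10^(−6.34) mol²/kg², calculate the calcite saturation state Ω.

Ω = 2.29

α₂ = 1 / (1 + [H⁺]/K2 + [H⁺]²/(K1K2)) = 1 / (1 + 10^+1.31 + 10^-0.39)
   = 1 / (1 + 20.417 + 0.40738) = 1/21.825 = 0.04582
[CO3²⁻] = α₂ × DIC = 0.04582 × 2.22 = 0.1017 mmol/kg
Ksp = 10^(−6.34) = 4.571×10^-7
Ω = [Ca²⁺][CO3²⁻]/Ksp = (10.3×10^-3)(1.017×10^-4) / 4.571×10^-7 = 2.29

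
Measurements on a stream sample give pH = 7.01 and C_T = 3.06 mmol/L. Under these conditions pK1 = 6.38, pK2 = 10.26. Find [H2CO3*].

α₀ = 1 / (1 + K1/[H⁺] + K1K2/[H⁺]²) = 1 / (1 + 10^+0.63 + 10^-2.62)
   = 1 / (1 + 4.2658 + 0.0023988) = 1/5.2682 = 0.1898
[CO2*] = α₀ × DIC = 0.1898 × 3.06 = 0.581 mmol/L

[CO2*] = 0.581 mmol/L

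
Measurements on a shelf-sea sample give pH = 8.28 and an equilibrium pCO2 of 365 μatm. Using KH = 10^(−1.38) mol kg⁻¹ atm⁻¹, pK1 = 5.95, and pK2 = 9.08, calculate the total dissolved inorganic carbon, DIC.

[CO2*] = KH · pCO2 = 10^(−1.38) × 365×10^-6 = 1.522×10^-5 mol/kg
α₀ = 1/(1 + K1/[H⁺] + K1K2/[H⁺]²) = 1/(1 + 10^+2.33 + 10^+1.53) = 0.004021
DIC = [CO2*]/α₀ = 1.522×10^-5 / 0.004021 = 3.78 mmol/kg

DIC = 3.78 mmol/kg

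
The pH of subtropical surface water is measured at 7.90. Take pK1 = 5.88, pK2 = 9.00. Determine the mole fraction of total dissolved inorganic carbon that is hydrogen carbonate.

α₁ = 1 / (1 + [H⁺]/K1 + K2/[H⁺]) = 1 / (1 + 10^-2.02 + 10^-1.10)
   = 1 / (1 + 0.0095499 + 0.079433) = 1/1.0890 = 0.9183

α₁ = 0.918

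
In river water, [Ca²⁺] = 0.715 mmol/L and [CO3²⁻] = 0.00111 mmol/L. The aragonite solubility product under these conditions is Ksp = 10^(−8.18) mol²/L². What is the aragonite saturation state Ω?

Ksp = 10^(−8.18) = 6.607×10^-9
Ω = [Ca²⁺][CO3²⁻]/Ksp = (0.715×10^-3)(0.00111×10^-3) / 6.607×10^-9 = 0.120

Ω = 0.120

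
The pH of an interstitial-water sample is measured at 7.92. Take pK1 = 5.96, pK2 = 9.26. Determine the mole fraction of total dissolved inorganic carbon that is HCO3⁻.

α₁ = 1 / (1 + [H⁺]/K1 + K2/[H⁺]) = 1 / (1 + 10^-1.96 + 10^-1.34)
   = 1 / (1 + 0.010965 + 0.045709) = 1/1.0567 = 0.9464

α₁ = 0.946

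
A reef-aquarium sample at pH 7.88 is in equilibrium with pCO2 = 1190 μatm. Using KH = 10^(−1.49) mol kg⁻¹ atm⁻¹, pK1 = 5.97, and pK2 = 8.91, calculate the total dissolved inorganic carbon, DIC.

DIC = 3.46 mmol/kg

[CO2*] = KH · pCO2 = 10^(−1.49) × 1190×10^-6 = 3.851×10^-5 mol/kg
α₀ = 1/(1 + K1/[H⁺] + K1K2/[H⁺]²) = 1/(1 + 10^+1.91 + 10^+0.88) = 0.01113
DIC = [CO2*]/α₀ = 3.851×10^-5 / 0.01113 = 3.46 mmol/kg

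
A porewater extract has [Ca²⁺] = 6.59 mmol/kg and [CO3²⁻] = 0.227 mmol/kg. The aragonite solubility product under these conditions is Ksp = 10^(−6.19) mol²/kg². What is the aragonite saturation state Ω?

Ω = 2.32

Ksp = 10^(−6.19) = 6.457×10^-7
Ω = [Ca²⁺][CO3²⁻]/Ksp = (6.59×10^-3)(0.227×10^-3) / 6.457×10^-7 = 2.32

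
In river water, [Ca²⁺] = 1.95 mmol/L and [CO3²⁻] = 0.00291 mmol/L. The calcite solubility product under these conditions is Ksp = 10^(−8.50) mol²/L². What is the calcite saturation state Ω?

Ω = 1.79

Ksp = 10^(−8.50) = 3.162×10^-9
Ω = [Ca²⁺][CO3²⁻]/Ksp = (1.95×10^-3)(0.00291×10^-3) / 3.162×10^-9 = 1.79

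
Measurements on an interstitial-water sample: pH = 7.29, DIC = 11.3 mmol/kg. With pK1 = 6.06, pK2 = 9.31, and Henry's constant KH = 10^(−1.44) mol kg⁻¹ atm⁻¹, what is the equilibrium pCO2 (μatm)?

α₀ = 1 / (1 + K1/[H⁺] + K1K2/[H⁺]²) = 1 / (1 + 10^+1.23 + 10^-0.79)
   = 1 / (1 + 16.982 + 0.16218) = 1/18.145 = 0.05511
[CO2*] = α₀ × DIC = 0.05511 × 11.3 = 0.6228 mmol/kg
pCO2 = [CO2*]/KH = 6.228×10^-4 / 3.631×10^-2 = 1.72×10^4 μatm

pCO2 = 1.72×10^4 μatm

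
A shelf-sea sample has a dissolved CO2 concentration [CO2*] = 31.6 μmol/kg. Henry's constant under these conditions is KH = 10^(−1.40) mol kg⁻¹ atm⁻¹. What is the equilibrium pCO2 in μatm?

pCO2 = 794 μatm

KH = 10^(−1.40) = 3.981×10^-2 mol kg⁻¹ atm⁻¹
pCO2 = [CO2*]/KH = 31.6×10^-6 / 3.981×10^-2 = 7.94×10^-4 atm = 794 μatm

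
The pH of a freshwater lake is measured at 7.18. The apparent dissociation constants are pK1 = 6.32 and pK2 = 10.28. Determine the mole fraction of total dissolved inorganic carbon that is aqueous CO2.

α₀ = 0.121

α₀ = 1 / (1 + K1/[H⁺] + K1K2/[H⁺]²) = 1 / (1 + 10^+0.86 + 10^-2.24)
   = 1 / (1 + 7.2444 + 0.0057544) = 1/8.2501 = 0.1212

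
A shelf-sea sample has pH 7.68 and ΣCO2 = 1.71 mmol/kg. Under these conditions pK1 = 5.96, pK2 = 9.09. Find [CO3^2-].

[CO3²⁻] = 0.0629 mmol/kg

α₂ = 1 / (1 + [H⁺]/K2 + [H⁺]²/(K1K2)) = 1 / (1 + 10^+1.41 + 10^-0.31)
   = 1 / (1 + 25.704 + 0.48978) = 1/27.194 = 0.03677
[CO3²⁻] = α₂ × DIC = 0.03677 × 1.71 = 0.0629 mmol/kg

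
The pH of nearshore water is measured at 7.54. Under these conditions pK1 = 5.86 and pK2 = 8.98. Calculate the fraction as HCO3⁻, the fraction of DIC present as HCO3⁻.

α₁ = 0.946

α₁ = 1 / (1 + [H⁺]/K1 + K2/[H⁺]) = 1 / (1 + 10^-1.68 + 10^-1.44)
   = 1 / (1 + 0.020893 + 0.036308) = 1/1.0572 = 0.9459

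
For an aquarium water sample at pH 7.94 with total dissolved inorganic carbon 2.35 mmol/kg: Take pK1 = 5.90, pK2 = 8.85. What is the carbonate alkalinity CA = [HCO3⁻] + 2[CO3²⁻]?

CA = 2.59 mmol/kg

CA = [HCO3⁻] + 2[CO3²⁻] = (α₁ + 2α₂)·DIC
At pH 7.94: [H⁺]/K1 = 10^-2.04 = 0.0091201, K2/[H⁺] = 10^-0.91 = 0.12303
α₁ = 1/(1 + 0.0091201 + 0.12303) = 1/1.1321 = 0.8833; α₂ = α₁·K2/[H⁺] = 0.1087
α₁ + 2α₂ = 1.1006
CA = 1.1006 × 2.35 = 2.59 mmol/kg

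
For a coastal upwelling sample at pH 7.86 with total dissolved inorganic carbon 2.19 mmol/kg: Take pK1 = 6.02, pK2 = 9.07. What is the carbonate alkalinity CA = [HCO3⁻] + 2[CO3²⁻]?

CA = 2.29 mmol/kg

CA = [HCO3⁻] + 2[CO3²⁻] = (α₁ + 2α₂)·DIC
At pH 7.86: [H⁺]/K1 = 10^-1.84 = 0.014454, K2/[H⁺] = 10^-1.21 = 0.061660
α₁ = 1/(1 + 0.014454 + 0.061660) = 1/1.0761 = 0.9293; α₂ = α₁·K2/[H⁺] = 0.05730
α₁ + 2α₂ = 1.0439
CA = 1.0439 × 2.19 = 2.29 mmol/kg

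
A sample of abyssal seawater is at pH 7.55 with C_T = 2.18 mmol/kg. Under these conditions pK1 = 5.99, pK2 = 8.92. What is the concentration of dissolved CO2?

α₀ = 1 / (1 + K1/[H⁺] + K1K2/[H⁺]²) = 1 / (1 + 10^+1.56 + 10^+0.19)
   = 1 / (1 + 36.308 + 1.5488) = 1/38.857 = 0.02574
[CO2*] = α₀ × DIC = 0.02574 × 2.18 = 0.0561 mmol/kg

[CO2*] = 0.0561 mmol/kg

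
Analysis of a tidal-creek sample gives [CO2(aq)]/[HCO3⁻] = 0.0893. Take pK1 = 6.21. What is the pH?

pH = 7.26

From K1 = [H⁺][HCO3⁻]/[CO2(aq)]:  pH = pK1 − log₁₀([CO2(aq)]/[HCO3⁻])
log₁₀(0.0893) = -1.049
pH = 6.21 − (-1.049) = 7.26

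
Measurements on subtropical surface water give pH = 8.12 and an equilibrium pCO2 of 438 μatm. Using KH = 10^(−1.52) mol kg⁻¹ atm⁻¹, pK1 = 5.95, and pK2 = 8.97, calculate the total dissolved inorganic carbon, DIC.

[CO2*] = KH · pCO2 = 10^(−1.52) × 438×10^-6 = 1.323×10^-5 mol/kg
α₀ = 1/(1 + K1/[H⁺] + K1K2/[H⁺]²) = 1/(1 + 10^+2.17 + 10^+1.32) = 0.005889
DIC = [CO2*]/α₀ = 1.323×10^-5 / 0.005889 = 2.25 mmol/kg

DIC = 2.25 mmol/kg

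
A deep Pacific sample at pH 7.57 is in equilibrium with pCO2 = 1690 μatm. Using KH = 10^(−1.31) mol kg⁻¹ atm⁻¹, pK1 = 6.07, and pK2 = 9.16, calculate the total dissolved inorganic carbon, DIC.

[CO2*] = KH · pCO2 = 10^(−1.31) × 1690×10^-6 = 8.277×10^-5 mol/kg
α₀ = 1/(1 + K1/[H⁺] + K1K2/[H⁺]²) = 1/(1 + 10^+1.50 + 10^-0.09) = 0.02991
DIC = [CO2*]/α₀ = 8.277×10^-5 / 0.02991 = 2.77 mmol/kg

DIC = 2.77 mmol/kg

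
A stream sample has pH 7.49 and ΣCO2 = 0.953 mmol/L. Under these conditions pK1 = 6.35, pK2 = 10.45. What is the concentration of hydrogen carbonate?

[HCO3⁻] = 0.888 mmol/L

α₁ = 1 / (1 + [H⁺]/K1 + K2/[H⁺]) = 1 / (1 + 10^-1.14 + 10^-2.96)
   = 1 / (1 + 0.072444 + 0.0010965) = 1/1.0735 = 0.9315
[HCO3⁻] = α₁ × DIC = 0.9315 × 0.953 = 0.888 mmol/L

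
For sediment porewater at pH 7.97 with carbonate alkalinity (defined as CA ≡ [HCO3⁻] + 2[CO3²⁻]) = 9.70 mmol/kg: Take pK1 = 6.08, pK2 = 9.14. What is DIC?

DIC = 9.23 mmol/kg

CA = [HCO3⁻] + 2[CO3²⁻] = (α₁ + 2α₂)·DIC
At pH 7.97: [H⁺]/K1 = 10^-1.89 = 0.012882, K2/[H⁺] = 10^-1.17 = 0.067608
α₁ = 1/(1 + 0.012882 + 0.067608) = 1/1.0805 = 0.9255; α₂ = α₁·K2/[H⁺] = 0.06257
α₁ + 2α₂ = 1.0506
DIC = CA / (α₁ + 2α₂) = 9.70 / 1.0506 = 9.23 mmol/kg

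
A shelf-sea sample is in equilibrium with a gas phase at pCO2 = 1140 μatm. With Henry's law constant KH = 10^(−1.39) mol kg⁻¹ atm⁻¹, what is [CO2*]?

KH = 10^(−1.39) = 4.074×10^-2 mol kg⁻¹ atm⁻¹
[CO2*] = KH · pCO2 = 4.074×10^-2 × 1140×10^-6 atm = 4.64×10^-5 mol/kg

[CO2*] = 46.4 μmol/kg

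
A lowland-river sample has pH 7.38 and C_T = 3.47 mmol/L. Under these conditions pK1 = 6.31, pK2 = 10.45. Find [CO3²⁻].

[CO3²⁻] = 2.72 μmol/L

α₂ = 1 / (1 + [H⁺]/K2 + [H⁺]²/(K1K2)) = 1 / (1 + 10^+3.07 + 10^+2.00)
   = 1 / (1 + 1174.9 + 100.00) = 1/1275.9 = 0.0007838
[CO3²⁻] = α₂ × DIC = 0.0007838 × 3.47 = 0.00272 mmol/L = 2.72 μmol/L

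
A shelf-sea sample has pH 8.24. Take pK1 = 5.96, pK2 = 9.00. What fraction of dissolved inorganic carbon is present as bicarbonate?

α₁ = 0.848

α₁ = 1 / (1 + [H⁺]/K1 + K2/[H⁺]) = 1 / (1 + 10^-2.28 + 10^-0.76)
   = 1 / (1 + 0.0052481 + 0.17378) = 1/1.1790 = 0.8482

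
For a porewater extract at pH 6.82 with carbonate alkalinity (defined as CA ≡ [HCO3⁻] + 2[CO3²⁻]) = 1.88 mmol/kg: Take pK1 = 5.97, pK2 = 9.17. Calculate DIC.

CA = [HCO3⁻] + 2[CO3²⁻] = (α₁ + 2α₂)·DIC
At pH 6.82: [H⁺]/K1 = 10^-0.85 = 0.14125, K2/[H⁺] = 10^-2.35 = 0.0044668
α₁ = 1/(1 + 0.14125 + 0.0044668) = 1/1.1457 = 0.8728; α₂ = α₁·K2/[H⁺] = 0.003899
α₁ + 2α₂ = 0.8806
DIC = CA / (α₁ + 2α₂) = 1.88 / 0.8806 = 2.13 mmol/kg

DIC = 2.13 mmol/kg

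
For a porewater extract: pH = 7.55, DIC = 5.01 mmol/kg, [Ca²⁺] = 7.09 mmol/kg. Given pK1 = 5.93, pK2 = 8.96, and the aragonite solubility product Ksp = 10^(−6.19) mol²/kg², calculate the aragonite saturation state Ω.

α₂ = 1 / (1 + [H⁺]/K2 + [H⁺]²/(K1K2)) = 1 / (1 + 10^+1.41 + 10^-0.21)
   = 1 / (1 + 25.704 + 0.61660) = 1/27.321 = 0.03660
[CO3²⁻] = α₂ × DIC = 0.03660 × 5.01 = 0.1834 mmol/kg
Ksp = 10^(−6.19) = 6.457×10^-7
Ω = [Ca²⁺][CO3²⁻]/Ksp = (7.09×10^-3)(1.834×10^-4) / 6.457×10^-7 = 2.01

Ω = 2.01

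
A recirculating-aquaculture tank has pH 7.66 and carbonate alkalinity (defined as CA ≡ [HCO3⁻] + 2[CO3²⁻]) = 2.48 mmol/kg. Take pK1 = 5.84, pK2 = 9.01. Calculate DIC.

CA = [HCO3⁻] + 2[CO3²⁻] = (α₁ + 2α₂)·DIC
At pH 7.66: [H⁺]/K1 = 10^-1.82 = 0.015136, K2/[H⁺] = 10^-1.35 = 0.044668
α₁ = 1/(1 + 0.015136 + 0.044668) = 1/1.0598 = 0.9436; α₂ = α₁·K2/[H⁺] = 0.04215
α₁ + 2α₂ = 1.0279
DIC = CA / (α₁ + 2α₂) = 2.48 / 1.0279 = 2.41 mmol/kg

DIC = 2.41 mmol/kg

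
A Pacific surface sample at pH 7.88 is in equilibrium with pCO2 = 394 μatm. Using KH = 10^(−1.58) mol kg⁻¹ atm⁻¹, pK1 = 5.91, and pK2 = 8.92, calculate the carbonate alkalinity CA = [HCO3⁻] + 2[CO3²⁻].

[CO2*] = KH · pCO2 = 10^(−1.58) × 394×10^-6 = 1.036×10^-5 mol/kg
α₀ = 1/(1 + K1/[H⁺] + K1K2/[H⁺]²) = 1/(1 + 10^+1.97 + 10^+0.93) = 0.009724
DIC = [CO2*]/α₀ = 1.036×10^-5 / 0.009724 = 1.066 mmol/kg
CA = (α₁ + 2α₂)·DIC = (0.9075 + 2×0.08277) × 1.066 = 1.14 mmol/kg

CA = 1.14 mmol/kg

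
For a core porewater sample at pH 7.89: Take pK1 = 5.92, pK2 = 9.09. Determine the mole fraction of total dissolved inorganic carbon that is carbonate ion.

α₂ = 1 / (1 + [H⁺]/K2 + [H⁺]²/(K1K2)) = 1 / (1 + 10^+1.20 + 10^-0.77)
   = 1 / (1 + 15.849 + 0.16982) = 1/17.019 = 0.05876

α₂ = 0.0588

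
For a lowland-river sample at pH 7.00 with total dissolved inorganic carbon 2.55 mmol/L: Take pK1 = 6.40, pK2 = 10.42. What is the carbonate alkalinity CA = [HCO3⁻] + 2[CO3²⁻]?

CA = [HCO3⁻] + 2[CO3²⁻] = (α₁ + 2α₂)·DIC
At pH 7.00: [H⁺]/K1 = 10^-0.60 = 0.25119, K2/[H⁺] = 10^-3.42 = 0.00038019
α₁ = 1/(1 + 0.25119 + 0.00038019) = 1/1.2516 = 0.7990; α₂ = α₁·K2/[H⁺] = 0.0003038
α₁ + 2α₂ = 0.7996
CA = 0.7996 × 2.55 = 2.04 mmol/L

CA = 2.04 mmol/L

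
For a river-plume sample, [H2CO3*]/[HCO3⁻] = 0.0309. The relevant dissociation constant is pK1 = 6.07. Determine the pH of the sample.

From K1 = [H⁺][HCO3⁻]/[H2CO3*]:  pH = pK1 − log₁₀([H2CO3*]/[HCO3⁻])
log₁₀(0.0309) = -1.510
pH = 6.07 − (-1.510) = 7.58

pH = 7.58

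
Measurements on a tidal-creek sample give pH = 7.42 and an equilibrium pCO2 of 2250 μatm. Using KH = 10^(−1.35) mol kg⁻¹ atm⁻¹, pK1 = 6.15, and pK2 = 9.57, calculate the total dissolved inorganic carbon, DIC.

[CO2*] = KH · pCO2 = 10^(−1.35) × 2250×10^-6 = 1.005×10^-4 mol/kg
α₀ = 1/(1 + K1/[H⁺] + K1K2/[H⁺]²) = 1/(1 + 10^+1.27 + 10^-0.88) = 0.05063
DIC = [CO2*]/α₀ = 1.005×10^-4 / 0.05063 = 1.99 mmol/kg

DIC = 1.99 mmol/kg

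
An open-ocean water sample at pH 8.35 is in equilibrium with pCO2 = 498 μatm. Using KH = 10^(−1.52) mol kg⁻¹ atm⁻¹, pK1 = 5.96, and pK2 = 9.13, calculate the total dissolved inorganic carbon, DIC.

[CO2*] = KH · pCO2 = 10^(−1.52) × 498×10^-6 = 1.504×10^-5 mol/kg
α₀ = 1/(1 + K1/[H⁺] + K1K2/[H⁺]²) = 1/(1 + 10^+2.39 + 10^+1.61) = 0.003482
DIC = [CO2*]/α₀ = 1.504×10^-5 / 0.003482 = 4.32 mmol/kg

DIC = 4.32 mmol/kg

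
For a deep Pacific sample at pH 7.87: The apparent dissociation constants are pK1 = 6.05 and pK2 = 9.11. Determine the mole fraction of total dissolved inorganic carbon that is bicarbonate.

α₁ = 1 / (1 + [H⁺]/K1 + K2/[H⁺]) = 1 / (1 + 10^-1.82 + 10^-1.24)
   = 1 / (1 + 0.015136 + 0.057544) = 1/1.0727 = 0.9322

α₁ = 0.932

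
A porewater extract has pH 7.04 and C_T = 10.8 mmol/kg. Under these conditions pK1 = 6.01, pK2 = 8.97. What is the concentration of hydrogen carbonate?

[HCO3⁻] = 9.77 mmol/kg

α₁ = 1 / (1 + [H⁺]/K1 + K2/[H⁺]) = 1 / (1 + 10^-1.03 + 10^-1.93)
   = 1 / (1 + 0.093325 + 0.011749) = 1/1.1051 = 0.9049
[HCO3⁻] = α₁ × DIC = 0.9049 × 10.8 = 9.77 mmol/kg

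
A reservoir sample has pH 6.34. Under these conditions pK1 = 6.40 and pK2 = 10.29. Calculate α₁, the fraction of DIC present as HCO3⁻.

α₁ = 1 / (1 + [H⁺]/K1 + K2/[H⁺]) = 1 / (1 + 10^+0.06 + 10^-3.95)
   = 1 / (1 + 1.1482 + 0.00011220) = 1/2.1483 = 0.4655

α₁ = 0.465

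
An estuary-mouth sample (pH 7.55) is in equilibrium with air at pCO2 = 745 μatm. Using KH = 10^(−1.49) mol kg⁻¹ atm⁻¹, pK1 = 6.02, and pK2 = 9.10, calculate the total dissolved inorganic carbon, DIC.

[CO2*] = KH · pCO2 = 10^(−1.49) × 745×10^-6 = 2.411×10^-5 mol/kg
α₀ = 1/(1 + K1/[H⁺] + K1K2/[H⁺]²) = 1/(1 + 10^+1.53 + 10^-0.02) = 0.02790
DIC = [CO2*]/α₀ = 2.411×10^-5 / 0.02790 = 0.864 mmol/kg

DIC = 0.864 mmol/kg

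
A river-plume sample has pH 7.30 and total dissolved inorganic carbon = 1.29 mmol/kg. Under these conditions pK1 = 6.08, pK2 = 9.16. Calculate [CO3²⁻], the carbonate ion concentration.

α₂ = 1 / (1 + [H⁺]/K2 + [H⁺]²/(K1K2)) = 1 / (1 + 10^+1.86 + 10^+0.64)
   = 1 / (1 + 72.444 + 4.3652) = 1/77.809 = 0.01285
[CO3²⁻] = α₂ × DIC = 0.01285 × 1.29 = 0.0166 mmol/kg = 16.6 μmol/kg

[CO3²⁻] = 16.6 μmol/kg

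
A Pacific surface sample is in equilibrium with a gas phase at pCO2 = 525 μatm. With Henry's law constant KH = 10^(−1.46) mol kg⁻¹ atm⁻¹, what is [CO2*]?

KH = 10^(−1.46) = 3.467×10^-2 mol kg⁻¹ atm⁻¹
[CO2*] = KH · pCO2 = 3.467×10^-2 × 525×10^-6 atm = 1.82×10^-5 mol/kg

[CO2*] = 18.2 μmol/kg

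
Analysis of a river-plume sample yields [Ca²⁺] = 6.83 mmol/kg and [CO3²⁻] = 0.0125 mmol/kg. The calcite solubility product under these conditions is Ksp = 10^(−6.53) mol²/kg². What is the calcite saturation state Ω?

Ω = 0.289

Ksp = 10^(−6.53) = 2.951×10^-7
Ω = [Ca²⁺][CO3²⁻]/Ksp = (6.83×10^-3)(0.0125×10^-3) / 2.951×10^-7 = 0.289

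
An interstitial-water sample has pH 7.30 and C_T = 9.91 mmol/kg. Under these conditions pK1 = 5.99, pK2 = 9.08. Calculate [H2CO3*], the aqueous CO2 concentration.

[CO2*] = 0.456 mmol/kg

α₀ = 1 / (1 + K1/[H⁺] + K1K2/[H⁺]²) = 1 / (1 + 10^+1.31 + 10^-0.47)
   = 1 / (1 + 20.417 + 0.33884) = 1/21.756 = 0.04596
[CO2*] = α₀ × DIC = 0.04596 × 9.91 = 0.456 mmol/kg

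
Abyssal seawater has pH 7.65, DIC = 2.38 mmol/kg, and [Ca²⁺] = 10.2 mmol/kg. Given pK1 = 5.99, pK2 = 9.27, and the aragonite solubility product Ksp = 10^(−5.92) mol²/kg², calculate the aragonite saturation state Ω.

α₂ = 1 / (1 + [H⁺]/K2 + [H⁺]²/(K1K2)) = 1 / (1 + 10^+1.62 + 10^-0.04)
   = 1 / (1 + 41.687 + 0.91201) = 1/43.599 = 0.02294
[CO3²⁻] = α₂ × DIC = 0.02294 × 2.38 = 0.05459 mmol/kg
Ksp = 10^(−5.92) = 1.202×10^-6
Ω = [Ca²⁺][CO3²⁻]/Ksp = (10.2×10^-3)(5.459×10^-5) / 1.202×10^-6 = 0.463

Ω = 0.463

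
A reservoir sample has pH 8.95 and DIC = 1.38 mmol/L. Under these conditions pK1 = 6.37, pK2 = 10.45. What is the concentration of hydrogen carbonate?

α₁ = 1 / (1 + [H⁺]/K1 + K2/[H⁺]) = 1 / (1 + 10^-2.58 + 10^-1.50)
   = 1 / (1 + 0.0026303 + 0.031623) = 1/1.0343 = 0.9669
[HCO3⁻] = α₁ × DIC = 0.9669 × 1.38 = 1.33 mmol/L

[HCO3⁻] = 1.33 mmol/L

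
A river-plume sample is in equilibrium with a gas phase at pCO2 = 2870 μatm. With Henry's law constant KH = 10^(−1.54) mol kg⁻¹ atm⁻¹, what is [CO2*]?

[CO2*] = 82.8 μmol/kg

KH = 10^(−1.54) = 2.884×10^-2 mol kg⁻¹ atm⁻¹
[CO2*] = KH · pCO2 = 2.884×10^-2 × 2870×10^-6 atm = 8.28×10^-5 mol/kg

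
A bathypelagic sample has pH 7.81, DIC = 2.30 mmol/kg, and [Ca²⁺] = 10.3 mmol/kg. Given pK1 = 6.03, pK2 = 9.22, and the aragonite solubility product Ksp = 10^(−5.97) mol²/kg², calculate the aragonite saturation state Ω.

Ω = 0.815

α₂ = 1 / (1 + [H⁺]/K2 + [H⁺]²/(K1K2)) = 1 / (1 + 10^+1.41 + 10^-0.37)
   = 1 / (1 + 25.704 + 0.42658) = 1/27.131 = 0.03686
[CO3²⁻] = α₂ × DIC = 0.03686 × 2.30 = 0.08478 mmol/kg
Ksp = 10^(−5.97) = 1.072×10^-6
Ω = [Ca²⁺][CO3²⁻]/Ksp = (10.3×10^-3)(8.478×10^-5) / 1.072×10^-6 = 0.815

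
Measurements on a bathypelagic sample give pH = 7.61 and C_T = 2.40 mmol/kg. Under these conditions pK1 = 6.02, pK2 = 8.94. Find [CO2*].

[CO2*] = 0.0575 mmol/kg

α₀ = 1 / (1 + K1/[H⁺] + K1K2/[H⁺]²) = 1 / (1 + 10^+1.59 + 10^+0.26)
   = 1 / (1 + 38.905 + 1.8197) = 1/41.724 = 0.02397
[CO2*] = α₀ × DIC = 0.02397 × 2.40 = 0.0575 mmol/kg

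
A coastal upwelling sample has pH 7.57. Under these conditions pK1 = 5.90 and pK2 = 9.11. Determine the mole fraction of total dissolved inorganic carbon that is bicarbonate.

α₁ = 1 / (1 + [H⁺]/K1 + K2/[H⁺]) = 1 / (1 + 10^-1.67 + 10^-1.54)
   = 1 / (1 + 0.021380 + 0.028840) = 1/1.0502 = 0.9522

α₁ = 0.952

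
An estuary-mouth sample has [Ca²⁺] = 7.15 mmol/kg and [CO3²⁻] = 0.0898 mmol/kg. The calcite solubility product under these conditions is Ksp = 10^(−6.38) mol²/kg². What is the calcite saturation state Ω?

Ω = 1.54

Ksp = 10^(−6.38) = 4.169×10^-7
Ω = [Ca²⁺][CO3²⁻]/Ksp = (7.15×10^-3)(0.0898×10^-3) / 4.169×10^-7 = 1.54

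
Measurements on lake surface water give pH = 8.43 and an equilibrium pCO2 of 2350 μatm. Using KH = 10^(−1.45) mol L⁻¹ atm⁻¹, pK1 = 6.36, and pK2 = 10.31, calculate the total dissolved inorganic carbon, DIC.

[CO2*] = KH · pCO2 = 10^(−1.45) × 2350×10^-6 = 8.338×10^-5 mol/L
α₀ = 1/(1 + K1/[H⁺] + K1K2/[H⁺]²) = 1/(1 + 10^+2.07 + 10^+0.19) = 0.008331
DIC = [CO2*]/α₀ = 8.338×10^-5 / 0.008331 = 10.0 mmol/L

DIC = 10.0 mmol/L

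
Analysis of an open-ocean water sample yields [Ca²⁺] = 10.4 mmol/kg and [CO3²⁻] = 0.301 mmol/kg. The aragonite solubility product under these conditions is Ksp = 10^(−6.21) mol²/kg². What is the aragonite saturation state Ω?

Ksp = 10^(−6.21) = 6.166×10^-7
Ω = [Ca²⁺][CO3²⁻]/Ksp = (10.4×10^-3)(0.301×10^-3) / 6.166×10^-7 = 5.08

Ω = 5.08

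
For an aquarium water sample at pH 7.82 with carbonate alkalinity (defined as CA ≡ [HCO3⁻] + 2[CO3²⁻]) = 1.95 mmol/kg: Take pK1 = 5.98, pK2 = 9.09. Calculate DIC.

CA = [HCO3⁻] + 2[CO3²⁻] = (α₁ + 2α₂)·DIC
At pH 7.82: [H⁺]/K1 = 10^-1.84 = 0.014454, K2/[H⁺] = 10^-1.27 = 0.053703
α₁ = 1/(1 + 0.014454 + 0.053703) = 1/1.0682 = 0.9362; α₂ = α₁·K2/[H⁺] = 0.05028
α₁ + 2α₂ = 1.0367
DIC = CA / (α₁ + 2α₂) = 1.95 / 1.0367 = 1.88 mmol/kg

DIC = 1.88 mmol/kg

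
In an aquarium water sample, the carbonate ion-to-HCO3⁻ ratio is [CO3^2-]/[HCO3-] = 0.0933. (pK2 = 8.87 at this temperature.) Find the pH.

pH = 7.84

From K2 = [H⁺][CO3^2-]/[HCO3-]:  pH = pK2 + log₁₀([CO3^2-]/[HCO3-])
log₁₀(0.0933) = -1.030
pH = 8.87 + (-1.030) = 7.84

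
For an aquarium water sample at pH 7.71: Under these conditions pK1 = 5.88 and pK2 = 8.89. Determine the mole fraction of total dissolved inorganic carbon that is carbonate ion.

α₂ = 1 / (1 + [H⁺]/K2 + [H⁺]²/(K1K2)) = 1 / (1 + 10^+1.18 + 10^-0.65)
   = 1 / (1 + 15.136 + 0.22387) = 1/16.359 = 0.06113

α₂ = 0.0611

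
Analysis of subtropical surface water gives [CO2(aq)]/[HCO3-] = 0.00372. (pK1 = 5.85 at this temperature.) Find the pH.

From K1 = [H⁺][HCO3-]/[CO2(aq)]:  pH = pK1 − log₁₀([CO2(aq)]/[HCO3-])
log₁₀(0.00372) = -2.429
pH = 5.85 − (-2.429) = 8.28

pH = 8.28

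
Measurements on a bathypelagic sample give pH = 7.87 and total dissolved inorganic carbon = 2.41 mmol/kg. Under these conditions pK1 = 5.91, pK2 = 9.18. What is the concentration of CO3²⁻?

α₂ = 1 / (1 + [H⁺]/K2 + [H⁺]²/(K1K2)) = 1 / (1 + 10^+1.31 + 10^-0.65)
   = 1 / (1 + 20.417 + 0.22387) = 1/21.641 = 0.04621
[CO3²⁻] = α₂ × DIC = 0.04621 × 2.41 = 0.111 mmol/kg

[CO3²⁻] = 0.111 mmol/kg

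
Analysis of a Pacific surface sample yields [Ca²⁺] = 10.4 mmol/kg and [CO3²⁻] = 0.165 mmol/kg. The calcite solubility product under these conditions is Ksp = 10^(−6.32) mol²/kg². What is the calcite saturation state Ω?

Ω = 3.59

Ksp = 10^(−6.32) = 4.786×10^-7
Ω = [Ca²⁺][CO3²⁻]/Ksp = (10.4×10^-3)(0.165×10^-3) / 4.786×10^-7 = 3.59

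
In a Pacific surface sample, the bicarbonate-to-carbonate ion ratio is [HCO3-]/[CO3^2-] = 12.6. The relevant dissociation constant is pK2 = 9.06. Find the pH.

pH = 7.96

From K2 = [H⁺][CO3^2-]/[HCO3-]:  pH = pK2 − log₁₀([HCO3-]/[CO3^2-])
log₁₀(12.6) = +1.100
pH = 9.06 − (+1.100) = 7.96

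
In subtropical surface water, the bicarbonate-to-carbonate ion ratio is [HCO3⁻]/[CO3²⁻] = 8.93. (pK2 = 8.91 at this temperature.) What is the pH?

pH = 7.96

From K2 = [H⁺][CO3²⁻]/[HCO3⁻]:  pH = pK2 − log₁₀([HCO3⁻]/[CO3²⁻])
log₁₀(8.93) = +0.951
pH = 8.91 − (+0.951) = 7.96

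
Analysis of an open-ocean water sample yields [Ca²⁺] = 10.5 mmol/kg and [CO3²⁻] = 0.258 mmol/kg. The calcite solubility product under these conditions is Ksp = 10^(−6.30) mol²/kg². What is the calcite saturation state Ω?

Ksp = 10^(−6.30) = 5.012×10^-7
Ω = [Ca²⁺][CO3²⁻]/Ksp = (10.5×10^-3)(0.258×10^-3) / 5.012×10^-7 = 5.41

Ω = 5.41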